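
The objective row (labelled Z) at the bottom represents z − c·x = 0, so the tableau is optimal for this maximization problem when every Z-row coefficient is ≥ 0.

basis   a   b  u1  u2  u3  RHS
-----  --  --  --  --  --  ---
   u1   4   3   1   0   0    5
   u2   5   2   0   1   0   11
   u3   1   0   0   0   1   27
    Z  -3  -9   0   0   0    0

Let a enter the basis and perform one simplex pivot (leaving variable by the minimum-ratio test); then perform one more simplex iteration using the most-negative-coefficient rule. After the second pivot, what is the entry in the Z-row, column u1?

3

Ratio test on column a — row 1: 5/4 = 5/4; row 2: 11/5 = 11/5; row 3: 27/1 = 27. Minimum is 5/4 at row 1 (u1 leaves); pivot element 4.
Divide row 1 by 4; eliminate column a from the other rows.
Second iteration: most negative Z-row entry is -27/4 in column b, so b enters.
Ratio test on column b — row 1: (5/4)/(3/4) = 5/3; row 2: entry -7/4 ≤ 0; row 3: entry -3/4 ≤ 0. Minimum is 5/3 at row 1 (a leaves); pivot element 3/4.
Divide row 1 by 3/4; eliminate column b from the other rows.
After both pivots, the entry at the Z-row, column u1 is 3.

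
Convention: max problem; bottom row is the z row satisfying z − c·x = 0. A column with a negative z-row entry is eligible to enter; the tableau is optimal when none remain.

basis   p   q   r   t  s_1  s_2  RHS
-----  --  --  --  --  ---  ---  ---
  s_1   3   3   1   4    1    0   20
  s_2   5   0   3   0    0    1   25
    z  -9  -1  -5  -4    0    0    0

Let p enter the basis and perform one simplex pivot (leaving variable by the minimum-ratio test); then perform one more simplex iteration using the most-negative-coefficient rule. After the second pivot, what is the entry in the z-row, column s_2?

6/5

Ratio test on column p — row 1: 20/3 = 20/3; row 2: 25/5 = 5. Minimum is 5 at row 2 (s_2 leaves); pivot element 5.
Divide row 2 by 5; eliminate column p from the other rows.
Second iteration: most negative z-row entry is -4 in column t, so t enters.
Ratio test on column t — row 1: 5/4 = 5/4; row 2: entry 0 ≤ 0. Minimum is 5/4 at row 1 (s_1 leaves); pivot element 4.
Divide row 1 by 4; eliminate column t from the other rows.
After both pivots, the entry at the z-row, column s_2 is 6/5.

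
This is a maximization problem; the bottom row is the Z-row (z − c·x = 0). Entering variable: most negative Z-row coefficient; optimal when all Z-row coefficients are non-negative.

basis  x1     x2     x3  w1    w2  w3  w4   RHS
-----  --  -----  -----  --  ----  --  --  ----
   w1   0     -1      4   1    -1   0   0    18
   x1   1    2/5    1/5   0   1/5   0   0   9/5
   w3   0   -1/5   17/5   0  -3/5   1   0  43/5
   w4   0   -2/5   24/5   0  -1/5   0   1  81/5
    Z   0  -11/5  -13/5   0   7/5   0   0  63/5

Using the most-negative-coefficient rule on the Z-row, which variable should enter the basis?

x3

Negative Z-row entries: x2: -11/5, x3: -13/5.
The most negative is -13/5 in column x3, so x3 enters.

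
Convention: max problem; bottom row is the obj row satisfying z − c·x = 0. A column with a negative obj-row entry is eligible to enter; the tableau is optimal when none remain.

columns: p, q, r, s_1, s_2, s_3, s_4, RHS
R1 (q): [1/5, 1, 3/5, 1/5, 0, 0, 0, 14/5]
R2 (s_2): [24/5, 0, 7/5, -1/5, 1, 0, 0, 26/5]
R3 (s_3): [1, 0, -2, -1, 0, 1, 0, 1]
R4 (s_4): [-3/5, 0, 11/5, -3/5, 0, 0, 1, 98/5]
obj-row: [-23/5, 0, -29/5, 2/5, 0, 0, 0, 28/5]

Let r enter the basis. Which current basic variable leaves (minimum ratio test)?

Column r entries and ratios — q: (14/5)/(3/5) = 14/3; s_2: (26/5)/(7/5) = 26/7; s_3: -2 ≤ 0, skip; s_4: (98/5)/(11/5) = 98/11.
Smallest ratio is 26/7 in the row of s_2, so s_2 leaves.

s_2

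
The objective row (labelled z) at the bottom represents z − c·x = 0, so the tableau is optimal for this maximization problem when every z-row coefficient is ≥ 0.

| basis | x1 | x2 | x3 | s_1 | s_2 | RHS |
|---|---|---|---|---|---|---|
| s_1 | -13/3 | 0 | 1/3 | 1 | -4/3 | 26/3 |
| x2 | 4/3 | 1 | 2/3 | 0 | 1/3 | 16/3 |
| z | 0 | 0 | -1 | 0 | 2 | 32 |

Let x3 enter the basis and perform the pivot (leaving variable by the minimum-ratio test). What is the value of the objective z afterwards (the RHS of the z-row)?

40

Ratio test on column x3 — row 1: (26/3)/(1/3) = 26; row 2: (16/3)/(2/3) = 8. Minimum is 8 at row 2 (x2 leaves); pivot element 2/3.
Pivot on row 2; the z-row RHS becomes 32 − (-1)·8 = 40.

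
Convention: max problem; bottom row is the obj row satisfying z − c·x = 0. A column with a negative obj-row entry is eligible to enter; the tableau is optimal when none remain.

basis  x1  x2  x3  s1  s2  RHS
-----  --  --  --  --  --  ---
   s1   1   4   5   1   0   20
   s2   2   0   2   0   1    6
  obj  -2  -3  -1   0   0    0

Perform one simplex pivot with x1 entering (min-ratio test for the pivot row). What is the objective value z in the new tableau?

6

Ratio test on column x1 — row 1: 20/1 = 20; row 2: 6/2 = 3. Minimum is 3 at row 2 (s2 leaves); pivot element 2.
Pivot on row 2; the obj-row RHS becomes 0 − (-2)·3 = 6.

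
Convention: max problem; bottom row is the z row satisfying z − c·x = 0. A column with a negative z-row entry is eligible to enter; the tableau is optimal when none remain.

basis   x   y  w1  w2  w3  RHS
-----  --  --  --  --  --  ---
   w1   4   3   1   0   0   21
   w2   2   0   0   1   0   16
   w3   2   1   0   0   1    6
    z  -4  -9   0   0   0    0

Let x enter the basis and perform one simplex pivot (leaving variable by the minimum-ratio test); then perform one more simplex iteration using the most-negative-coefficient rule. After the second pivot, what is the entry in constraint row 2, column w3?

0

Ratio test on column x — row 1: 21/4 = 21/4; row 2: 16/2 = 8; row 3: 6/2 = 3. Minimum is 3 at row 3 (w3 leaves); pivot element 2.
Divide row 3 by 2; eliminate column x from the other rows.
Second iteration: most negative z-row entry is -7 in column y, so y enters.
Ratio test on column y — row 1: 9/1 = 9; row 2: entry -1 ≤ 0; row 3: 3/(1/2) = 6. Minimum is 6 at row 3 (x leaves); pivot element 1/2.
Divide row 3 by 1/2; eliminate column y from the other rows.
After both pivots, the entry at constraint row 2, column w3 is 0.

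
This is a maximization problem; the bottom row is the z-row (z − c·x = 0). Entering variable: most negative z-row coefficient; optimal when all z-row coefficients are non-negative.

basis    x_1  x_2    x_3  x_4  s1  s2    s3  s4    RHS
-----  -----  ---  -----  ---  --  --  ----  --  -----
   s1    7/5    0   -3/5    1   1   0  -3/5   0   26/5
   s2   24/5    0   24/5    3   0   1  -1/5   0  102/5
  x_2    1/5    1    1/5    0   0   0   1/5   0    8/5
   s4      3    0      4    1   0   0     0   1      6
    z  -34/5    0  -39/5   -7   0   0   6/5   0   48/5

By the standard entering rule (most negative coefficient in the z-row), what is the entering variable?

x_3

Negative z-row entries: x_1: -34/5, x_3: -39/5, x_4: -7.
The most negative is -39/5 in column x_3, so x_3 enters.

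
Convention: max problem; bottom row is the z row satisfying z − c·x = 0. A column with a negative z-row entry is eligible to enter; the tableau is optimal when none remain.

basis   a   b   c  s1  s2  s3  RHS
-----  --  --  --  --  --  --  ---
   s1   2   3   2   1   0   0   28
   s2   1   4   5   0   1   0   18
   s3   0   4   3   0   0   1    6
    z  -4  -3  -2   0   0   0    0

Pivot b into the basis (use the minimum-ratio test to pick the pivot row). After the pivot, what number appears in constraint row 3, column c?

3/4

Ratio test on column b — row 1: 28/3 = 28/3; row 2: 18/4 = 9/2; row 3: 6/4 = 3/2. Minimum is 3/2 at row 3 (s3 leaves); pivot element 4.
Divide row 3 by 4; eliminate column b from the other rows.
In the new row 3, the c entry is the old entry divided by the pivot: 3/4 = 3/4.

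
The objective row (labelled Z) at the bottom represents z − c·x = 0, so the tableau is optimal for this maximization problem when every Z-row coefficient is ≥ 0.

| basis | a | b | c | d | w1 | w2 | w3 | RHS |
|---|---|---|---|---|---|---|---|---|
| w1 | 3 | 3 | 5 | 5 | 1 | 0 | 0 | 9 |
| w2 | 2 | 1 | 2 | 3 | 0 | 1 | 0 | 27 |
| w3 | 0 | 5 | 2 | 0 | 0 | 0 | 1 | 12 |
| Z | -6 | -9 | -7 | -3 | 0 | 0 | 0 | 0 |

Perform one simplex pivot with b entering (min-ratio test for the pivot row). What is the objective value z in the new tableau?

Ratio test on column b — row 1: 9/3 = 3; row 2: 27/1 = 27; row 3: 12/5 = 12/5. Minimum is 12/5 at row 3 (w3 leaves); pivot element 5.
Pivot on row 3; the Z-row RHS becomes 0 − (-9)·(12/5) = 108/5.

108/5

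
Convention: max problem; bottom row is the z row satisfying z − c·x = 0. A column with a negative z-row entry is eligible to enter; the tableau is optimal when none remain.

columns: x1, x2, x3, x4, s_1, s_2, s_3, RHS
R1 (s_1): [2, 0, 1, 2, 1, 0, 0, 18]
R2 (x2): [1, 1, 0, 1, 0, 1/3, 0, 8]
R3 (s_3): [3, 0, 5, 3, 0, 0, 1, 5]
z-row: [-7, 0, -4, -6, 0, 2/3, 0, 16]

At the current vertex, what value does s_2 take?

s_2 is not in the basis, so in the current basic feasible solution s_2 = 0.

0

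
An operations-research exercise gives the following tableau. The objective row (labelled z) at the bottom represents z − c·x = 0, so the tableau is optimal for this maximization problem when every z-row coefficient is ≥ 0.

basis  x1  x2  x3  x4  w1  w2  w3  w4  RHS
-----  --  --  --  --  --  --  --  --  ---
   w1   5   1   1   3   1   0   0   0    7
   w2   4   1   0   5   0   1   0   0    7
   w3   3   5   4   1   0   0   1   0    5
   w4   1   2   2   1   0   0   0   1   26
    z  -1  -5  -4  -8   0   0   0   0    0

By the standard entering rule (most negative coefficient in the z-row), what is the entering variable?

Negative z-row entries: x1: -1, x2: -5, x3: -4, x4: -8.
The most negative is -8 in column x4, so x4 enters.

x4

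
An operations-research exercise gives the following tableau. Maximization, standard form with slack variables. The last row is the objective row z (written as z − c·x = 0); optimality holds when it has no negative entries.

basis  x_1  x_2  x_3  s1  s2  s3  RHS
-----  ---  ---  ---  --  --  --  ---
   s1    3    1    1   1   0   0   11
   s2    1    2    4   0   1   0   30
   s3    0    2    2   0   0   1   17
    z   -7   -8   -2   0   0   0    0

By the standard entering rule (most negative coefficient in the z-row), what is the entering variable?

x_2

Negative z-row entries: x_1: -7, x_2: -8, x_3: -2.
The most negative is -8 in column x_2, so x_2 enters.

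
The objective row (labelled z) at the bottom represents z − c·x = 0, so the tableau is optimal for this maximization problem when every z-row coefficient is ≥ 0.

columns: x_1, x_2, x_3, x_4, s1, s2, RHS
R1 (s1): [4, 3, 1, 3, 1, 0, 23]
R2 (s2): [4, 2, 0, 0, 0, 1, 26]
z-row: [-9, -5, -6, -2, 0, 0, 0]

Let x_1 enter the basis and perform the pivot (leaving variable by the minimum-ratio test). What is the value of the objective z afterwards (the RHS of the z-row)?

Ratio test on column x_1 — row 1: 23/4 = 23/4; row 2: 26/4 = 13/2. Minimum is 23/4 at row 1 (s1 leaves); pivot element 4.
Pivot on row 1; the z-row RHS becomes 0 − (-9)·(23/4) = 207/4.

207/4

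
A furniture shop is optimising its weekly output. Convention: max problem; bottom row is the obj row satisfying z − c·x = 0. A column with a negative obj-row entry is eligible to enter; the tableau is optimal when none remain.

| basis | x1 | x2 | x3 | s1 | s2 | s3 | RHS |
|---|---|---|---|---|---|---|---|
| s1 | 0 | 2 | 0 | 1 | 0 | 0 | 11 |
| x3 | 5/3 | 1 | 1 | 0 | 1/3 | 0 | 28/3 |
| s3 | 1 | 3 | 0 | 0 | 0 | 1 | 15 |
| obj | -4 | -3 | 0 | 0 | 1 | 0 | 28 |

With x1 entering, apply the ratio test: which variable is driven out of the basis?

Column x1 entries and ratios — s1: 0 ≤ 0, skip; x3: (28/3)/(5/3) = 28/5; s3: 15/1 = 15.
Smallest ratio is 28/5 in the row of x3, so x3 leaves.

x3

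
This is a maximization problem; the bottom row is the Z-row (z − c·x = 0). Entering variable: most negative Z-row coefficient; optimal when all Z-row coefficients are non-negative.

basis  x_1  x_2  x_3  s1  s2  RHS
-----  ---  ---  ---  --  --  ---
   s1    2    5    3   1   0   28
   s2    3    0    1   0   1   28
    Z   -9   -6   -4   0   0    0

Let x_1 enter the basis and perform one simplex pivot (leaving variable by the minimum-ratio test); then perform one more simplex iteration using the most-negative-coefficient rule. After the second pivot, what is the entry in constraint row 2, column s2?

1/3

Ratio test on column x_1 — row 1: 28/2 = 14; row 2: 28/3 = 28/3. Minimum is 28/3 at row 2 (s2 leaves); pivot element 3.
Divide row 2 by 3; eliminate column x_1 from the other rows.
Second iteration: most negative Z-row entry is -6 in column x_2, so x_2 enters.
Ratio test on column x_2 — row 1: (28/3)/5 = 28/15; row 2: entry 0 ≤ 0. Minimum is 28/15 at row 1 (s1 leaves); pivot element 5.
Divide row 1 by 5; eliminate column x_2 from the other rows.
After both pivots, the entry at constraint row 2, column s2 is 1/3.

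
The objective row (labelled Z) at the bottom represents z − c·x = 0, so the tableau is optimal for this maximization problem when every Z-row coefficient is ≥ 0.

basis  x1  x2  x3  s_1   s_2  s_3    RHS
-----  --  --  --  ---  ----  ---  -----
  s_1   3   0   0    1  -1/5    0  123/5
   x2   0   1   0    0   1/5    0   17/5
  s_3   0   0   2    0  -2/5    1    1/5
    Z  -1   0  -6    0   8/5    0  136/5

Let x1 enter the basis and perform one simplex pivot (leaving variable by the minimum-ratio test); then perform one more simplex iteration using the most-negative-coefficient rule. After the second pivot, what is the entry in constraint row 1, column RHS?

Ratio test on column x1 — row 1: (123/5)/3 = 41/5; row 2: entry 0 ≤ 0; row 3: entry 0 ≤ 0. Minimum is 41/5 at row 1 (s_1 leaves); pivot element 3.
Divide row 1 by 3; eliminate column x1 from the other rows.
Second iteration: most negative Z-row entry is -6 in column x3, so x3 enters.
Ratio test on column x3 — row 1: entry 0 ≤ 0; row 2: entry 0 ≤ 0; row 3: (1/5)/2 = 1/10. Minimum is 1/10 at row 3 (s_3 leaves); pivot element 2.
Divide row 3 by 2; eliminate column x3 from the other rows.
After both pivots, the entry at constraint row 1, column RHS is 41/5.

41/5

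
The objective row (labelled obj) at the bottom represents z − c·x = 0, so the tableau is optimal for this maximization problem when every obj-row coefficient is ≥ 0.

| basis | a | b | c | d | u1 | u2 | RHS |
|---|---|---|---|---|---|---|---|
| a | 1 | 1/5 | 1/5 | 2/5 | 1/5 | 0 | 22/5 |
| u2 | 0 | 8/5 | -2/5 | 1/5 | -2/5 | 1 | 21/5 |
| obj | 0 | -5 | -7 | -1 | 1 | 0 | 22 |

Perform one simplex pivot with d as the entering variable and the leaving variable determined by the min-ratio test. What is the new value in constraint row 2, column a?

-1/2

Ratio test on column d — row 1: (22/5)/(2/5) = 11; row 2: (21/5)/(1/5) = 21. Minimum is 11 at row 1 (a leaves); pivot element 2/5.
Divide row 1 by 2/5; eliminate column d from the other rows.
Row 2 update in column a: 0 − (1/5)·(5/2) = -1/2.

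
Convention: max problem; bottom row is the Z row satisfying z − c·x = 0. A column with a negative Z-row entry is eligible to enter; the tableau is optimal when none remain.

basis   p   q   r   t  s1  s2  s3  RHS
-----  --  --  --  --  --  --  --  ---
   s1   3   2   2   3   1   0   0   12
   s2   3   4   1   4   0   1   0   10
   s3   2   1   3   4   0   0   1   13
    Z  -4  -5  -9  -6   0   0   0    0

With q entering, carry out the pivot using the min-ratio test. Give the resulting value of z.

Ratio test on column q — row 1: 12/2 = 6; row 2: 10/4 = 5/2; row 3: 13/1 = 13. Minimum is 5/2 at row 2 (s2 leaves); pivot element 4.
Pivot on row 2; the Z-row RHS becomes 0 − (-5)·(5/2) = 25/2.

25/2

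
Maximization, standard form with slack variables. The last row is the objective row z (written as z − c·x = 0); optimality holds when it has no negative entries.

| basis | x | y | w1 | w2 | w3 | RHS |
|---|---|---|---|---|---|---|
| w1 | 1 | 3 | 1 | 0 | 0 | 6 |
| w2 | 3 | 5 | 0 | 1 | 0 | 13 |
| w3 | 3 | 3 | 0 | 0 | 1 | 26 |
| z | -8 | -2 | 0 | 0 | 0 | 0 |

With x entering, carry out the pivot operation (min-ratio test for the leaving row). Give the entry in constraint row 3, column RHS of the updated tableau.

13

Ratio test on column x — row 1: 6/1 = 6; row 2: 13/3 = 13/3; row 3: 26/3 = 26/3. Minimum is 13/3 at row 2 (w2 leaves); pivot element 3.
Divide row 2 by 3; eliminate column x from the other rows.
Row 3 update in column RHS: 26 − 3·(13/3) = 13.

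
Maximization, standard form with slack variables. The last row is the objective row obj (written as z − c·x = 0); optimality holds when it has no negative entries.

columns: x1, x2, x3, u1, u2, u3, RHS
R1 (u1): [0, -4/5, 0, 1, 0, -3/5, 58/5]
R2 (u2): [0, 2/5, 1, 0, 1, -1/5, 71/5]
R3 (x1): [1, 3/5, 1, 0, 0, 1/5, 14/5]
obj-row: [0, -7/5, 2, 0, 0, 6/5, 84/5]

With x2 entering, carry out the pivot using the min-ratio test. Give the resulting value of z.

70/3

Ratio test on column x2 — row 1: entry -4/5 ≤ 0; row 2: (71/5)/(2/5) = 71/2; row 3: (14/5)/(3/5) = 14/3. Minimum is 14/3 at row 3 (x1 leaves); pivot element 3/5.
Pivot on row 3; the obj-row RHS becomes 84/5 − (-7/5)·(14/3) = 70/3.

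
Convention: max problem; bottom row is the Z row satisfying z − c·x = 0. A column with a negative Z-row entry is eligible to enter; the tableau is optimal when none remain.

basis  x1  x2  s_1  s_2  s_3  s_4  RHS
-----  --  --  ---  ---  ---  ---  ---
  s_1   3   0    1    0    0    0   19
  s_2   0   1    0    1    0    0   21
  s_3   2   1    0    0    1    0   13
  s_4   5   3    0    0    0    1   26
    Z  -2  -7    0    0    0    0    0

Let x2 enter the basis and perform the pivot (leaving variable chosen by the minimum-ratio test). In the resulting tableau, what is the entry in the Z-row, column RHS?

182/3

Ratio test on column x2 — row 1: entry 0 ≤ 0; row 2: 21/1 = 21; row 3: 13/1 = 13; row 4: 26/3 = 26/3. Minimum is 26/3 at row 4 (s_4 leaves); pivot element 3.
Divide row 4 by 3; eliminate column x2 from the other rows.
Z-row update in column RHS: 0 − (-7)·(26/3) = 182/3.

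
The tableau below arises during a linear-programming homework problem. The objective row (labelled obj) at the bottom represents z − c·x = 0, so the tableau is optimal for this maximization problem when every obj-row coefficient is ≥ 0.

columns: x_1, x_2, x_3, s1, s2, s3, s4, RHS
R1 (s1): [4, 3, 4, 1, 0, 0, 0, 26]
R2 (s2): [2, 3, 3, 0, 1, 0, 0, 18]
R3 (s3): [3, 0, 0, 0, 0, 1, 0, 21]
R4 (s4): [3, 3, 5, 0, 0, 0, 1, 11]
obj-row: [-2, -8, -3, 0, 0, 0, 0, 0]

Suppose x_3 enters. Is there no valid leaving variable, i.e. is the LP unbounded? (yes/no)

Column x_3 has positive entries in row(s) 1, 2, 4, so the ratio test bounds it — not unbounded.

no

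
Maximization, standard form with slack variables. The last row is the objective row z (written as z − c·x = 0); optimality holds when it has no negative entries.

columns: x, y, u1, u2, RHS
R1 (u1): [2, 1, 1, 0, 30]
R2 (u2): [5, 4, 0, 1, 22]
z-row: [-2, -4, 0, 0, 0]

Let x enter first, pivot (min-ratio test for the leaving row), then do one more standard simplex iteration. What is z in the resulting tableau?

Ratio test on column x — row 1: 30/2 = 15; row 2: 22/5 = 22/5. Minimum is 22/5 at row 2 (u2 leaves); pivot element 5.
Pivot on row 2; the z-row RHS becomes 0 − (-2)·(22/5) = 44/5.
Next entering variable (most negative z-row entry -12/5): y.
Ratio test on column y — row 1: entry -3/5 ≤ 0; row 2: (22/5)/(4/5) = 11/2. Minimum is 11/2 at row 2 (x leaves); pivot element 4/5.
After the second pivot the z-row RHS is 44/5 − (-12/5)·(11/2) = 22.

22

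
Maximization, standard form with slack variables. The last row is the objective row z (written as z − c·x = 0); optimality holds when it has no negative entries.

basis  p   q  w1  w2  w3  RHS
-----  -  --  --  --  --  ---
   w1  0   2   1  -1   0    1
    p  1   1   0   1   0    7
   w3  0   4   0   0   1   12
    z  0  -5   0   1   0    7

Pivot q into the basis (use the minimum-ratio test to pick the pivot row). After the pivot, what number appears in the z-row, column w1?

5/2

Ratio test on column q — row 1: 1/2 = 1/2; row 2: 7/1 = 7; row 3: 12/4 = 3. Minimum is 1/2 at row 1 (w1 leaves); pivot element 2.
Divide row 1 by 2; eliminate column q from the other rows.
z-row update in column w1: 0 − (-5)·(1/2) = 5/2.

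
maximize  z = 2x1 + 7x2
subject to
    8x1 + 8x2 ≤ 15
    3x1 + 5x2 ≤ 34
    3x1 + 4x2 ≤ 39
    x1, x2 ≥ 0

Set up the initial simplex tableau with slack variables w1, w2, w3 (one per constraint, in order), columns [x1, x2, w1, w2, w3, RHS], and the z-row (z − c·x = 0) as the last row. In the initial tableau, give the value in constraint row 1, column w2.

Slack w2 belongs to constraint 2; its column is the unit vector e_2, so the entry in row 1 is 0.

0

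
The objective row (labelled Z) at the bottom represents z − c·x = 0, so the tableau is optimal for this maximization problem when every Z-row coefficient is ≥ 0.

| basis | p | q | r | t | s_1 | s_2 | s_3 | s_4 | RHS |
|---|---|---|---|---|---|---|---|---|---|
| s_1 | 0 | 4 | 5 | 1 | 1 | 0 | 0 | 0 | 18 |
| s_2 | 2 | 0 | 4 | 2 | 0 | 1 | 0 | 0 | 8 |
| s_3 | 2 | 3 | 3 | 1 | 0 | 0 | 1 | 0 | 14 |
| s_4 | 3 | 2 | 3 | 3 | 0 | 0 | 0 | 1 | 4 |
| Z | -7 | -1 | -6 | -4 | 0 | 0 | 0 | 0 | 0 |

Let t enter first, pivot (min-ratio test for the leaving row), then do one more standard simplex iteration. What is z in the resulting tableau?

Ratio test on column t — row 1: 18/1 = 18; row 2: 8/2 = 4; row 3: 14/1 = 14; row 4: 4/3 = 4/3. Minimum is 4/3 at row 4 (s_4 leaves); pivot element 3.
Pivot on row 4; the Z-row RHS becomes 0 − (-4)·(4/3) = 16/3.
Next entering variable (most negative Z-row entry -3): p.
Ratio test on column p — row 1: entry -1 ≤ 0; row 2: entry 0 ≤ 0; row 3: (38/3)/1 = 38/3; row 4: (4/3)/1 = 4/3. Minimum is 4/3 at row 4 (t leaves); pivot element 1.
After the second pivot the Z-row RHS is 16/3 − (-3)·(4/3) = 28/3.

28/3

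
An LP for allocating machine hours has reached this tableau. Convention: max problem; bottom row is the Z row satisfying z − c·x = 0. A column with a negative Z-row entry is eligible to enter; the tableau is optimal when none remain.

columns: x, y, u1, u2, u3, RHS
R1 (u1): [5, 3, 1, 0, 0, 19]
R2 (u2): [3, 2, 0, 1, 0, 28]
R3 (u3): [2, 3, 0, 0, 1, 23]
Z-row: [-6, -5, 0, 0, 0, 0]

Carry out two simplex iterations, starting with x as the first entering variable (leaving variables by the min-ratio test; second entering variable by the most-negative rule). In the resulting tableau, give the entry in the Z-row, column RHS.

Ratio test on column x — row 1: 19/5 = 19/5; row 2: 28/3 = 28/3; row 3: 23/2 = 23/2. Minimum is 19/5 at row 1 (u1 leaves); pivot element 5.
Divide row 1 by 5; eliminate column x from the other rows.
Second iteration: most negative Z-row entry is -7/5 in column y, so y enters.
Ratio test on column y — row 1: (19/5)/(3/5) = 19/3; row 2: (83/5)/(1/5) = 83; row 3: (77/5)/(9/5) = 77/9. Minimum is 19/3 at row 1 (x leaves); pivot element 3/5.
Divide row 1 by 3/5; eliminate column y from the other rows.
After both pivots, the entry at the Z-row, column RHS is 95/3.

95/3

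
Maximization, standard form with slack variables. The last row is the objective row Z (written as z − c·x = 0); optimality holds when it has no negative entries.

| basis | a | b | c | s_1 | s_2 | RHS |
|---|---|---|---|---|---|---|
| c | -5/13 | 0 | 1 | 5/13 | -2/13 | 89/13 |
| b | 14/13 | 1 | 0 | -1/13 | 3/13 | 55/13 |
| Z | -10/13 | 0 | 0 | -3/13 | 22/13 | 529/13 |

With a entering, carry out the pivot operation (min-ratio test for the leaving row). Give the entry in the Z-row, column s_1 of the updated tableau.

Ratio test on column a — row 1: entry -5/13 ≤ 0; row 2: (55/13)/(14/13) = 55/14. Minimum is 55/14 at row 2 (b leaves); pivot element 14/13.
Divide row 2 by 14/13; eliminate column a from the other rows.
Z-row update in column s_1: -3/13 − (-10/13)·(-1/14) = -2/7.

-2/7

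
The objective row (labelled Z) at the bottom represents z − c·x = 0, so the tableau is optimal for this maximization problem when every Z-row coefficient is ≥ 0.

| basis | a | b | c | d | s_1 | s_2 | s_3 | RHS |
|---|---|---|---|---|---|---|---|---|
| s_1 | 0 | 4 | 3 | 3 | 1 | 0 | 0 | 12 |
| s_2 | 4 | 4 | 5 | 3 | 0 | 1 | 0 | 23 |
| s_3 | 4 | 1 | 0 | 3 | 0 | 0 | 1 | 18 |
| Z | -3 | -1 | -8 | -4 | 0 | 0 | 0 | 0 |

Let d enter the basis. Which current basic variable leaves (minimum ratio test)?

Column d entries and ratios — s_1: 12/3 = 4; s_2: 23/3 = 23/3; s_3: 18/3 = 6.
Smallest ratio is 4 in the row of s_1, so s_1 leaves.

s_1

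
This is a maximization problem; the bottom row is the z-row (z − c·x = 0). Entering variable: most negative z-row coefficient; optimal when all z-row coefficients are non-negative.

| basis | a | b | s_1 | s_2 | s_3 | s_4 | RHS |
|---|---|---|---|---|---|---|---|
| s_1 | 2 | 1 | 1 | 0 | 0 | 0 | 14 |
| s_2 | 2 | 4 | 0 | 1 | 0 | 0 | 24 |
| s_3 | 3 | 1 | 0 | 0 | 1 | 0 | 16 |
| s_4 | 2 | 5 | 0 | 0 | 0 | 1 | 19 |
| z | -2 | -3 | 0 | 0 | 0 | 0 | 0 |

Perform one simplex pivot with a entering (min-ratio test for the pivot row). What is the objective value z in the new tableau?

Ratio test on column a — row 1: 14/2 = 7; row 2: 24/2 = 12; row 3: 16/3 = 16/3; row 4: 19/2 = 19/2. Minimum is 16/3 at row 3 (s_3 leaves); pivot element 3.
Pivot on row 3; the z-row RHS becomes 0 − (-2)·(16/3) = 32/3.

32/3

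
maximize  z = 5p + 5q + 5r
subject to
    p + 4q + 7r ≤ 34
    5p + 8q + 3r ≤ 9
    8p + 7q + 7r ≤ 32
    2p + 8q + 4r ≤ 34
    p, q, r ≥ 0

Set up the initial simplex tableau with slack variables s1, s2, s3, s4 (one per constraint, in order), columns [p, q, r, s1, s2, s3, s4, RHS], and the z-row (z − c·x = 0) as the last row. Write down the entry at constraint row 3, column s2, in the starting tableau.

0

Slack s2 belongs to constraint 2; its column is the unit vector e_2, so the entry in row 3 is 0.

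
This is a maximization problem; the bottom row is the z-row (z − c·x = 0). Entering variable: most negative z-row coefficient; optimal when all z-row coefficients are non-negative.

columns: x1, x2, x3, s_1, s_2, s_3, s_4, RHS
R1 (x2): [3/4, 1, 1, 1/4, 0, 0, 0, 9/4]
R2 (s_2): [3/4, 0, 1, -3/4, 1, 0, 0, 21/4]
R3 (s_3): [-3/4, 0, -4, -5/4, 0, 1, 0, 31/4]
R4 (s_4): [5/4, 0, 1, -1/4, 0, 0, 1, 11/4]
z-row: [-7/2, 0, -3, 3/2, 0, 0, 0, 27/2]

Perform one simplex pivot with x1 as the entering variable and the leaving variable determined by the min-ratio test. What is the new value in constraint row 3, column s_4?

3/5

Ratio test on column x1 — row 1: (9/4)/(3/4) = 3; row 2: (21/4)/(3/4) = 7; row 3: entry -3/4 ≤ 0; row 4: (11/4)/(5/4) = 11/5. Minimum is 11/5 at row 4 (s_4 leaves); pivot element 5/4.
Divide row 4 by 5/4; eliminate column x1 from the other rows.
Row 3 update in column s_4: 0 − (-3/4)·(4/5) = 3/5.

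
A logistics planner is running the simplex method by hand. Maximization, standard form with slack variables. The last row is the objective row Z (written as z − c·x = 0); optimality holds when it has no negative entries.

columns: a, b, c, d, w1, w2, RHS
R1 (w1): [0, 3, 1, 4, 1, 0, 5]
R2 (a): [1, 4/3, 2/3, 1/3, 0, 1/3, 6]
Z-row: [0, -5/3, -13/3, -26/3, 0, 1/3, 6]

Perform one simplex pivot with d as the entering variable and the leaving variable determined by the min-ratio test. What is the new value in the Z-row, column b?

Ratio test on column d — row 1: 5/4 = 5/4; row 2: 6/(1/3) = 18. Minimum is 5/4 at row 1 (w1 leaves); pivot element 4.
Divide row 1 by 4; eliminate column d from the other rows.
Z-row update in column b: -5/3 − (-26/3)·(3/4) = 29/6.

29/6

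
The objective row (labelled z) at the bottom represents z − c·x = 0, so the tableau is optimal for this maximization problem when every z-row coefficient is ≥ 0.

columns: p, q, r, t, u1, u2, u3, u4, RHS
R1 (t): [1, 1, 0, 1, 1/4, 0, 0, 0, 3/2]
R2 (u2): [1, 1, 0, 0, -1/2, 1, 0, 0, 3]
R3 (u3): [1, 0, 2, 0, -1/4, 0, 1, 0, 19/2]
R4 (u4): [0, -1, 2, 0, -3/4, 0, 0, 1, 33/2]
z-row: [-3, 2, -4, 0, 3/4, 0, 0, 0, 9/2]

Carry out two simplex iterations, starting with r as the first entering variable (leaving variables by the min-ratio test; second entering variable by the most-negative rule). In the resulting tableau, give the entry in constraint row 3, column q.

Ratio test on column r — row 1: entry 0 ≤ 0; row 2: entry 0 ≤ 0; row 3: (19/2)/2 = 19/4; row 4: (33/2)/2 = 33/4. Minimum is 19/4 at row 3 (u3 leaves); pivot element 2.
Divide row 3 by 2; eliminate column r from the other rows.
Second iteration: most negative z-row entry is -1 in column p, so p enters.
Ratio test on column p — row 1: (3/2)/1 = 3/2; row 2: 3/1 = 3; row 3: (19/4)/(1/2) = 19/2; row 4: entry -1 ≤ 0. Minimum is 3/2 at row 1 (t leaves); pivot element 1.
Divide row 1 by 1; eliminate column p from the other rows.
After both pivots, the entry at constraint row 3, column q is -1/2.

-1/2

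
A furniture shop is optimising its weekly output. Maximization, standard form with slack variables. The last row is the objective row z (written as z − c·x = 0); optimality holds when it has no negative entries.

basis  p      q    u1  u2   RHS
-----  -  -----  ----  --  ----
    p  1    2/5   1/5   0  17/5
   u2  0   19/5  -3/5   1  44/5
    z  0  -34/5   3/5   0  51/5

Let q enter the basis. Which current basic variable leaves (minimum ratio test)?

Column q entries and ratios — p: (17/5)/(2/5) = 17/2; u2: (44/5)/(19/5) = 44/19.
Smallest ratio is 44/19 in the row of u2, so u2 leaves.

u2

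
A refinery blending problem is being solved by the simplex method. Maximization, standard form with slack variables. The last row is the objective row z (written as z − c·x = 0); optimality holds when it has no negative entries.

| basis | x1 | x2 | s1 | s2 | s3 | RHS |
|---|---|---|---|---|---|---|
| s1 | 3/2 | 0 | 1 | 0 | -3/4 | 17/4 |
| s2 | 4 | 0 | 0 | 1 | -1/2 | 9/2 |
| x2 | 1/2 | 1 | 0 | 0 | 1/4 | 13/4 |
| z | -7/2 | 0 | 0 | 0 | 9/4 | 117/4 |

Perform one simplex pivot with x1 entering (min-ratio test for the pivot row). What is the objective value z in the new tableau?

531/16

Ratio test on column x1 — row 1: (17/4)/(3/2) = 17/6; row 2: (9/2)/4 = 9/8; row 3: (13/4)/(1/2) = 13/2. Minimum is 9/8 at row 2 (s2 leaves); pivot element 4.
Pivot on row 2; the z-row RHS becomes 117/4 − (-7/2)·(9/8) = 531/16.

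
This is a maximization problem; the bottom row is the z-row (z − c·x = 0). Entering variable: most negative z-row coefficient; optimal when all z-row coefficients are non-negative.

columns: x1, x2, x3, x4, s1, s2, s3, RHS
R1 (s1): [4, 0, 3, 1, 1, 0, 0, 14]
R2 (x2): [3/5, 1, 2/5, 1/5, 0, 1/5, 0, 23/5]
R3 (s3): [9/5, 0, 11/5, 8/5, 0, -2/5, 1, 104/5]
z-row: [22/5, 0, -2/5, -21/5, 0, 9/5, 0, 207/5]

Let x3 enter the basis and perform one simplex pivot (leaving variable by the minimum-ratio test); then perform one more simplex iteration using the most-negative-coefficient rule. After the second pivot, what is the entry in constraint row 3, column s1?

Ratio test on column x3 — row 1: 14/3 = 14/3; row 2: (23/5)/(2/5) = 23/2; row 3: (104/5)/(11/5) = 104/11. Minimum is 14/3 at row 1 (s1 leaves); pivot element 3.
Divide row 1 by 3; eliminate column x3 from the other rows.
Second iteration: most negative z-row entry is -61/15 in column x4, so x4 enters.
Ratio test on column x4 — row 1: (14/3)/(1/3) = 14; row 2: (41/15)/(1/15) = 41; row 3: (158/15)/(13/15) = 158/13. Minimum is 158/13 at row 3 (s3 leaves); pivot element 13/15.
Divide row 3 by 13/15; eliminate column x4 from the other rows.
After both pivots, the entry at constraint row 3, column s1 is -11/13.

-11/13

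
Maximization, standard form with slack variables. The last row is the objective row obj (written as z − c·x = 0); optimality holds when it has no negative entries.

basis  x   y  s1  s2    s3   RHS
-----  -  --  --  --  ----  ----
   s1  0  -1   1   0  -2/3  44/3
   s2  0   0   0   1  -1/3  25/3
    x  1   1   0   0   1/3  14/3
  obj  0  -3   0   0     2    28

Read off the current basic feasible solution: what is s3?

0

s3 is not in the basis, so in the current basic feasible solution s3 = 0.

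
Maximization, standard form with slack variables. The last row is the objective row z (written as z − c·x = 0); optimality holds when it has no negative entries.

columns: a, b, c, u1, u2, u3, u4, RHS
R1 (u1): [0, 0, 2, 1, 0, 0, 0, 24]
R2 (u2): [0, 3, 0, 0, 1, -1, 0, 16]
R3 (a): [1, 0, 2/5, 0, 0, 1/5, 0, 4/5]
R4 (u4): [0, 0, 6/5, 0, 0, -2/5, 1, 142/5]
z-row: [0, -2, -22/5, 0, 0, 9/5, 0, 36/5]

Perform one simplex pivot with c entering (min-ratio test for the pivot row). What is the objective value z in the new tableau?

16

Ratio test on column c — row 1: 24/2 = 12; row 2: entry 0 ≤ 0; row 3: (4/5)/(2/5) = 2; row 4: (142/5)/(6/5) = 71/3. Minimum is 2 at row 3 (a leaves); pivot element 2/5.
Pivot on row 3; the z-row RHS becomes 36/5 − (-22/5)·2 = 16.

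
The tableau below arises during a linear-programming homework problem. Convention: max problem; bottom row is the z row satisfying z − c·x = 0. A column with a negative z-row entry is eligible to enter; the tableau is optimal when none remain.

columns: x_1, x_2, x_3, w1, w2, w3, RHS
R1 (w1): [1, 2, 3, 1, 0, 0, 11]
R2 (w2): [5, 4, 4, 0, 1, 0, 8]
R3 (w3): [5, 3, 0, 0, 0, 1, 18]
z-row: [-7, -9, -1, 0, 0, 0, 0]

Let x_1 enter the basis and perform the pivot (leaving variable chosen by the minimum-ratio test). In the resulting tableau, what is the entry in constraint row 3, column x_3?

-4

Ratio test on column x_1 — row 1: 11/1 = 11; row 2: 8/5 = 8/5; row 3: 18/5 = 18/5. Minimum is 8/5 at row 2 (w2 leaves); pivot element 5.
Divide row 2 by 5; eliminate column x_1 from the other rows.
Row 3 update in column x_3: 0 − 5·(4/5) = -4.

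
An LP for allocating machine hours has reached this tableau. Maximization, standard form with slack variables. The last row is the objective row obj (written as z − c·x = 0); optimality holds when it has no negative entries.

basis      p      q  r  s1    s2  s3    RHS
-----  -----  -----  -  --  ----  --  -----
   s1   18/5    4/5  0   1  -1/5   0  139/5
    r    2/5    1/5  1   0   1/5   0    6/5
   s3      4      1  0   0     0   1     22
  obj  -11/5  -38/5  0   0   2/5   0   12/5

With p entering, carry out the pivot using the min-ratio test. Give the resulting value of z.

9

Ratio test on column p — row 1: (139/5)/(18/5) = 139/18; row 2: (6/5)/(2/5) = 3; row 3: 22/4 = 11/2. Minimum is 3 at row 2 (r leaves); pivot element 2/5.
Pivot on row 2; the obj-row RHS becomes 12/5 − (-11/5)·3 = 9.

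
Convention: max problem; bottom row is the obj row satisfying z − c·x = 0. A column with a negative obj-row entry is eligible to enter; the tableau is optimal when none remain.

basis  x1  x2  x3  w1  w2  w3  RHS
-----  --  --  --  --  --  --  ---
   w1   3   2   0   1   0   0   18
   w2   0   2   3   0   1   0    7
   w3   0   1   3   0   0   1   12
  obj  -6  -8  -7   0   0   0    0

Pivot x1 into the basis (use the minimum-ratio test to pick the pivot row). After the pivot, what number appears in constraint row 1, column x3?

Ratio test on column x1 — row 1: 18/3 = 6; row 2: entry 0 ≤ 0; row 3: entry 0 ≤ 0. Minimum is 6 at row 1 (w1 leaves); pivot element 3.
Divide row 1 by 3; eliminate column x1 from the other rows.
In the new row 1, the x3 entry is the old entry divided by the pivot: 0/3 = 0.

0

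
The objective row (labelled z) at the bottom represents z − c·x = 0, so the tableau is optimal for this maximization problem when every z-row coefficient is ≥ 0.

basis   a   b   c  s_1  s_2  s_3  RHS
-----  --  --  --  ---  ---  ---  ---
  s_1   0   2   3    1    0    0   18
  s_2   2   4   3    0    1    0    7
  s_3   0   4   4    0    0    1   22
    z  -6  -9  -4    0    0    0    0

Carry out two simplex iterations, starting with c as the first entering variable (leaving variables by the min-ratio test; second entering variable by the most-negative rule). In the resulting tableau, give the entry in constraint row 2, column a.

1/2

Ratio test on column c — row 1: 18/3 = 6; row 2: 7/3 = 7/3; row 3: 22/4 = 11/2. Minimum is 7/3 at row 2 (s_2 leaves); pivot element 3.
Divide row 2 by 3; eliminate column c from the other rows.
Second iteration: most negative z-row entry is -11/3 in column b, so b enters.
Ratio test on column b — row 1: entry -2 ≤ 0; row 2: (7/3)/(4/3) = 7/4; row 3: entry -4/3 ≤ 0. Minimum is 7/4 at row 2 (c leaves); pivot element 4/3.
Divide row 2 by 4/3; eliminate column b from the other rows.
After both pivots, the entry at constraint row 2, column a is 1/2.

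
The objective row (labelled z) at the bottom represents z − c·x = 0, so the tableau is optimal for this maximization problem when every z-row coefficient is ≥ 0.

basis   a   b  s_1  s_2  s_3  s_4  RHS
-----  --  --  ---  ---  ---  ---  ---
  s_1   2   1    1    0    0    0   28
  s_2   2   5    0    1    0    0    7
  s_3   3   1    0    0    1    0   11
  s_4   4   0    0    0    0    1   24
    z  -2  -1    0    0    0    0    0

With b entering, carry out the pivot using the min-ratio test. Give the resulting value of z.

7/5

Ratio test on column b — row 1: 28/1 = 28; row 2: 7/5 = 7/5; row 3: 11/1 = 11; row 4: entry 0 ≤ 0. Minimum is 7/5 at row 2 (s_2 leaves); pivot element 5.
Pivot on row 2; the z-row RHS becomes 0 − (-1)·(7/5) = 7/5.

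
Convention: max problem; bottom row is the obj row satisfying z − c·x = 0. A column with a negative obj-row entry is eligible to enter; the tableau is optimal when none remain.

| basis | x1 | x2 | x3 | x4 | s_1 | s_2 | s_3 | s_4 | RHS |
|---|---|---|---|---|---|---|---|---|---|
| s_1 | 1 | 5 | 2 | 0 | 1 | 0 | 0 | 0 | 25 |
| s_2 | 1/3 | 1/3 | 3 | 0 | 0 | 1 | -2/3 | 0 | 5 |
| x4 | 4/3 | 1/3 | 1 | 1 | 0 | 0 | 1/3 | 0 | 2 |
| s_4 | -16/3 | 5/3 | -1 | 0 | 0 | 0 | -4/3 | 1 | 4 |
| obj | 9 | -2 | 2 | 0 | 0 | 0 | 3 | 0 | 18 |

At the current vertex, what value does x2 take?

0

x2 is not in the basis, so in the current basic feasible solution x2 = 0.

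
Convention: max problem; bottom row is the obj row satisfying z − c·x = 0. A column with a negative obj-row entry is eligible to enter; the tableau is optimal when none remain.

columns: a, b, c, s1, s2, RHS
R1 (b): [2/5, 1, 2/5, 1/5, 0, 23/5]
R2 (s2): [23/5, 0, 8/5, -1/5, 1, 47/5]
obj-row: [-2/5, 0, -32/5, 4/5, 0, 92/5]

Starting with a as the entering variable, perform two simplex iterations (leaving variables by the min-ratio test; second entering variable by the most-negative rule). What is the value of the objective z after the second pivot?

56

Ratio test on column a — row 1: (23/5)/(2/5) = 23/2; row 2: (47/5)/(23/5) = 47/23. Minimum is 47/23 at row 2 (s2 leaves); pivot element 23/5.
Pivot on row 2; the obj-row RHS becomes 92/5 − (-2/5)·(47/23) = 442/23.
Next entering variable (most negative obj-row entry -144/23): c.
Ratio test on column c — row 1: (87/23)/(6/23) = 29/2; row 2: (47/23)/(8/23) = 47/8. Minimum is 47/8 at row 2 (a leaves); pivot element 8/23.
After the second pivot the obj-row RHS is 442/23 − (-144/23)·(47/8) = 56.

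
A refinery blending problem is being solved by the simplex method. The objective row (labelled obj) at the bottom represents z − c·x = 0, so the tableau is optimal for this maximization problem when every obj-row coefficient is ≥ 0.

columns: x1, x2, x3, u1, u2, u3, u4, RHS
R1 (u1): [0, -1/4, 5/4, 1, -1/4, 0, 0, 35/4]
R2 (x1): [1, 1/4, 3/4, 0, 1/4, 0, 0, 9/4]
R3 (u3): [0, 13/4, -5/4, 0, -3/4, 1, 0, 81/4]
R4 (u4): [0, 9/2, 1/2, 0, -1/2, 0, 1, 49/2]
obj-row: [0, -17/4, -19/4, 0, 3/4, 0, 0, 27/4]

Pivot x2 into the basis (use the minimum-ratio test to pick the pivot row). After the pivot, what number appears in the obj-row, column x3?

Ratio test on column x2 — row 1: entry -1/4 ≤ 0; row 2: (9/4)/(1/4) = 9; row 3: (81/4)/(13/4) = 81/13; row 4: (49/2)/(9/2) = 49/9. Minimum is 49/9 at row 4 (u4 leaves); pivot element 9/2.
Divide row 4 by 9/2; eliminate column x2 from the other rows.
obj-row update in column x3: -19/4 − (-17/4)·(1/9) = -77/18.

-77/18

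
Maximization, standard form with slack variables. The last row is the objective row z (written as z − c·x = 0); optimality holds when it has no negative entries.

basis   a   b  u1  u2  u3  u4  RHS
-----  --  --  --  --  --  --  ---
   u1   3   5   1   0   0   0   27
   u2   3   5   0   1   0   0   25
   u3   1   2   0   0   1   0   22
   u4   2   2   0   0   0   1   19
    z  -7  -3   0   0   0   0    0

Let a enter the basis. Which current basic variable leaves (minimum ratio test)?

u2

Column a entries and ratios — u1: 27/3 = 9; u2: 25/3 = 25/3; u3: 22/1 = 22; u4: 19/2 = 19/2.
Smallest ratio is 25/3 in the row of u2, so u2 leaves.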